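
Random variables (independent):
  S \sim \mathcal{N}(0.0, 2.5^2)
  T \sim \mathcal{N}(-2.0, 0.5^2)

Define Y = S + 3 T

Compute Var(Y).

For independent RVs: Var(aX + bY) = a²Var(X) + b²Var(Y)
Var(S) = 6.25
Var(T) = 0.25
Var(Y) = 1²*6.25 + 3²*0.25
= 1*6.25 + 9*0.25 = 8.5

8.5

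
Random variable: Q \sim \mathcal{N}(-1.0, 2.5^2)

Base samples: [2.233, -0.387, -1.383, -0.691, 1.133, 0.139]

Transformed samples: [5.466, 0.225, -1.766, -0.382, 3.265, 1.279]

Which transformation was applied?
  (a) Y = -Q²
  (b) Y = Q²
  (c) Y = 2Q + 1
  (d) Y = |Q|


Checking option (c) Y = 2Q + 1:
  Q = 2.233 -> Y = 5.466 ✓
  Q = -0.387 -> Y = 0.225 ✓
  Q = -1.383 -> Y = -1.766 ✓
All samples match this transformation.

(c) 2Q + 1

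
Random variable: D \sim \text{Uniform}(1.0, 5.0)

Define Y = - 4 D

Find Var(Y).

For Y = aD + b: Var(Y) = a² * Var(D)
Var(D) = (5 - 1)^2/12 = 1.3333333
Var(Y) = (-4)² * 1.3333333 = 16 * 1.3333333 = 21.333333

21.333333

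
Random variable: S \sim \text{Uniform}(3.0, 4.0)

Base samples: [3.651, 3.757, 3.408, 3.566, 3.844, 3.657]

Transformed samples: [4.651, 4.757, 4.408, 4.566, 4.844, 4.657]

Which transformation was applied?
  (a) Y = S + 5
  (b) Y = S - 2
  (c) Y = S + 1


Checking option (c) Y = S + 1:
  S = 3.651 -> Y = 4.651 ✓
  S = 3.757 -> Y = 4.757 ✓
  S = 3.408 -> Y = 4.408 ✓
All samples match this transformation.

(c) S + 1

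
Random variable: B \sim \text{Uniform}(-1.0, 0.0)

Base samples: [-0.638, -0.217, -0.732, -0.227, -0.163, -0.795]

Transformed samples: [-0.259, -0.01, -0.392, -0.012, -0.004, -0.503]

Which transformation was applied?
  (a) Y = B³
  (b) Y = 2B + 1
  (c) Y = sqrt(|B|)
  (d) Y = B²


Checking option (a) Y = B³:
  B = -0.638 -> Y = -0.259 ✓
  B = -0.217 -> Y = -0.01 ✓
  B = -0.732 -> Y = -0.392 ✓
All samples match this transformation.

(a) B³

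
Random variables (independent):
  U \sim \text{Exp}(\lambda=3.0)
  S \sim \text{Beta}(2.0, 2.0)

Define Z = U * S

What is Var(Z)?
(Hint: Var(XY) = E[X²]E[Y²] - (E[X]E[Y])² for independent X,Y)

Var(XY) = E[X²]E[Y²] - (E[X]E[Y])²
E[U] = 0.33333333, Var(U) = 0.11111111
E[S] = 0.5, Var(S) = 0.05
E[U²] = 0.11111111 + 0.33333333² = 0.22222222
E[S²] = 0.05 + 0.5² = 0.3
Var(Z) = 0.22222222*0.3 - (0.33333333*0.5)²
= 0.066666667 - 0.027777778 = 0.038888889

0.038888889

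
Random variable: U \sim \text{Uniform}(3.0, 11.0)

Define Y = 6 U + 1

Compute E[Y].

For Y = 6U + 1:
E[Y] = 6 * E[U] + 1
E[U] = (3 + 11)/2 = 7
E[Y] = 6 * 7 + 1 = 43

43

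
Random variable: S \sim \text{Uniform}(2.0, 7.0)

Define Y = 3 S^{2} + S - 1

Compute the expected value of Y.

E[Y] = 3*E[S²] + 1*E[S] - 1
E[S] = 4.5
E[S²] = Var(S) + (E[S])² = 2.0833333 + 20.25 = 22.333333
E[Y] = 3*22.333333 + 1*4.5 - 1 = 70.5

70.5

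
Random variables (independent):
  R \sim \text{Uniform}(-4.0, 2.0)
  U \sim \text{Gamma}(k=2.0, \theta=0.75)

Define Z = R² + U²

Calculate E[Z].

E[Z] = E[R²] + E[U²]
E[R²] = Var(R) + E[R]² = 3 + 1 = 4
E[U²] = Var(U) + E[U]² = 1.125 + 2.25 = 3.375
E[Z] = 4 + 3.375 = 7.375

7.375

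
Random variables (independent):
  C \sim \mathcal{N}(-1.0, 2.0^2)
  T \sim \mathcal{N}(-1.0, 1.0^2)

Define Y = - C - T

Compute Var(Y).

For independent RVs: Var(aX + bY) = a²Var(X) + b²Var(Y)
Var(C) = 4
Var(T) = 1
Var(Y) = (-1)²*4 + (-1)²*1
= 1*4 + 1*1 = 5

5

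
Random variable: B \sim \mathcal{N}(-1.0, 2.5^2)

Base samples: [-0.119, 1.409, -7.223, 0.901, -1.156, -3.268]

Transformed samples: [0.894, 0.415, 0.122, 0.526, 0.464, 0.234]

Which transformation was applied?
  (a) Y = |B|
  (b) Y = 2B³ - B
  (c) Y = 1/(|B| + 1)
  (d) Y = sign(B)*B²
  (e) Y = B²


Checking option (c) Y = 1/(|B| + 1):
  B = -0.119 -> Y = 0.894 ✓
  B = 1.409 -> Y = 0.415 ✓
  B = -7.223 -> Y = 0.122 ✓
All samples match this transformation.

(c) 1/(|B| + 1)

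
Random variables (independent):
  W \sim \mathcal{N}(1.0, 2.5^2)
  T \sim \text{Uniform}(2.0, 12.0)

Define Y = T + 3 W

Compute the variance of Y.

For independent RVs: Var(aX + bY) = a²Var(X) + b²Var(Y)
Var(W) = 6.25
Var(T) = 8.3333333
Var(Y) = 3²*6.25 + 1²*8.3333333
= 9*6.25 + 1*8.3333333 = 64.583333

64.583333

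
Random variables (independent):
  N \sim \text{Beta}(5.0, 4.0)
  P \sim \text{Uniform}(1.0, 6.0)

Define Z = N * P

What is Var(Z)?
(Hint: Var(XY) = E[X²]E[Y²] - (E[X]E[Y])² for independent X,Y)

Var(XY) = E[X²]E[Y²] - (E[X]E[Y])²
E[N] = 0.55555556, Var(N) = 0.024691358
E[P] = 3.5, Var(P) = 2.0833333
E[N²] = 0.024691358 + 0.55555556² = 0.33333333
E[P²] = 2.0833333 + 3.5² = 14.333333
Var(Z) = 0.33333333*14.333333 - (0.55555556*3.5)²
= 4.7777778 - 3.7808642 = 0.99691358

0.99691358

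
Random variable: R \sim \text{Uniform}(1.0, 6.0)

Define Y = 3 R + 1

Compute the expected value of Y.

For Y = 3R + 1:
E[Y] = 3 * E[R] + 1
E[R] = (1 + 6)/2 = 3.5
E[Y] = 3 * 3.5 + 1 = 11.5

11.5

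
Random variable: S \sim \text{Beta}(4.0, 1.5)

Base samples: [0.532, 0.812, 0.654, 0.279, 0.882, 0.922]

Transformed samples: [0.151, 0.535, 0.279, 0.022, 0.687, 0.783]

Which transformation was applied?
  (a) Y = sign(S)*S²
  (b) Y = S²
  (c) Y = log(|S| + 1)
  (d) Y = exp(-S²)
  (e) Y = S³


Checking option (e) Y = S³:
  S = 0.532 -> Y = 0.151 ✓
  S = 0.812 -> Y = 0.535 ✓
  S = 0.654 -> Y = 0.279 ✓
All samples match this transformation.

(e) S³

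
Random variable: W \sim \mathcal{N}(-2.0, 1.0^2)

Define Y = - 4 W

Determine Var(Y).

For Y = aW + b: Var(Y) = a² * Var(W)
Var(W) = 1.0^2 = 1
Var(Y) = (-4)² * 1 = 16 * 1 = 16

16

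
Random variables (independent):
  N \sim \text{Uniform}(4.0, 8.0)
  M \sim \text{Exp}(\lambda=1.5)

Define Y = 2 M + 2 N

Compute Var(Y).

For independent RVs: Var(aX + bY) = a²Var(X) + b²Var(Y)
Var(N) = 1.3333333
Var(M) = 0.44444444
Var(Y) = 2²*1.3333333 + 2²*0.44444444
= 4*1.3333333 + 4*0.44444444 = 7.1111111

7.1111111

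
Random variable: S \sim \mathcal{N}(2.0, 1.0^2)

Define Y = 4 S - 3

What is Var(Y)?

For Y = aS + b: Var(Y) = a² * Var(S)
Var(S) = 1.0^2 = 1
Var(Y) = 4² * 1 = 16 * 1 = 16

16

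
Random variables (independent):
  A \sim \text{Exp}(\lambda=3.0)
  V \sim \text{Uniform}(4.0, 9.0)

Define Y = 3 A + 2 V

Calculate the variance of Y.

For independent RVs: Var(aX + bY) = a²Var(X) + b²Var(Y)
Var(A) = 0.11111111
Var(V) = 2.0833333
Var(Y) = 3²*0.11111111 + 2²*2.0833333
= 9*0.11111111 + 4*2.0833333 = 9.3333333

9.3333333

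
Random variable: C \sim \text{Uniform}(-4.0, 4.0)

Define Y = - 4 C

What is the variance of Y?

For Y = aC + b: Var(Y) = a² * Var(C)
Var(C) = (4 + 4)^2/12 = 5.3333333
Var(Y) = (-4)² * 5.3333333 = 16 * 5.3333333 = 85.333333

85.333333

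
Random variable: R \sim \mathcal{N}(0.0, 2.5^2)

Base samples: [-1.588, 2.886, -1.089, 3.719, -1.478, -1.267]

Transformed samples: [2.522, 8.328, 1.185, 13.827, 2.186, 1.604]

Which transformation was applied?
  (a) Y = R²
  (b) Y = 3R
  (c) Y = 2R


Checking option (a) Y = R²:
  R = -1.588 -> Y = 2.522 ✓
  R = 2.886 -> Y = 8.328 ✓
  R = -1.089 -> Y = 1.185 ✓
All samples match this transformation.

(a) R²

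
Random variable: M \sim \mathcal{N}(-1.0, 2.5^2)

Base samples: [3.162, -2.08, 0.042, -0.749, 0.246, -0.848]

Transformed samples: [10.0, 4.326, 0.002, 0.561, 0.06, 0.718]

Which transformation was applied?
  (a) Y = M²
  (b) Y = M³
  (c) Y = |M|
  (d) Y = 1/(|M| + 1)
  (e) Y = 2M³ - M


Checking option (a) Y = M²:
  M = 3.162 -> Y = 10.0 ✓
  M = -2.08 -> Y = 4.326 ✓
  M = 0.042 -> Y = 0.002 ✓
All samples match this transformation.

(a) M²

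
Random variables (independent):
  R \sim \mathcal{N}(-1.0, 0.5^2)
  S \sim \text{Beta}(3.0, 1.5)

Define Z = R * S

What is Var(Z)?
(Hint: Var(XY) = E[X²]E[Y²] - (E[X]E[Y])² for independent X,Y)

Var(XY) = E[X²]E[Y²] - (E[X]E[Y])²
E[R] = -1, Var(R) = 0.25
E[S] = 0.66666667, Var(S) = 0.04040404
E[R²] = 0.25 + (-1)² = 1.25
E[S²] = 0.04040404 + 0.66666667² = 0.48484848
Var(Z) = 1.25*0.48484848 - (-1*0.66666667)²
= 0.60606061 - 0.44444444 = 0.16161616

0.16161616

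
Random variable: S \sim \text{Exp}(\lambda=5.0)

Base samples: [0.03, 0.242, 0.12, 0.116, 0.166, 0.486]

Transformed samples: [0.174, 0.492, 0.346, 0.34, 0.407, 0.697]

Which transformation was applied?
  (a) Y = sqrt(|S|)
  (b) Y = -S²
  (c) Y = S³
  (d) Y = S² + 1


Checking option (a) Y = sqrt(|S|):
  S = 0.03 -> Y = 0.174 ✓
  S = 0.242 -> Y = 0.492 ✓
  S = 0.12 -> Y = 0.346 ✓
All samples match this transformation.

(a) sqrt(|S|)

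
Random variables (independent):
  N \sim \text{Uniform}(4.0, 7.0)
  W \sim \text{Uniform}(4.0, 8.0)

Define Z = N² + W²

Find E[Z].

E[Z] = E[N²] + E[W²]
E[N²] = Var(N) + E[N]² = 0.75 + 30.25 = 31
E[W²] = Var(W) + E[W]² = 1.3333333 + 36 = 37.333333
E[Z] = 31 + 37.333333 = 68.333333

68.333333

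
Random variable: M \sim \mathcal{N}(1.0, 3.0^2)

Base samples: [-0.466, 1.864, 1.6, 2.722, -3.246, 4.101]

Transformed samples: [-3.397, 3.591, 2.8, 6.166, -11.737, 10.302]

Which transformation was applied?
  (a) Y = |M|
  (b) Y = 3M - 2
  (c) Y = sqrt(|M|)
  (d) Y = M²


Checking option (b) Y = 3M - 2:
  M = -0.466 -> Y = -3.397 ✓
  M = 1.864 -> Y = 3.591 ✓
  M = 1.6 -> Y = 2.8 ✓
All samples match this transformation.

(b) 3M - 2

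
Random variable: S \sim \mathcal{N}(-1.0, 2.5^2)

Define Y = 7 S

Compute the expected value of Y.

For Y = 7S:
E[Y] = 7 * E[S]
E[S] = -1.0 = -1
E[Y] = 7 * (-1) = -7

-7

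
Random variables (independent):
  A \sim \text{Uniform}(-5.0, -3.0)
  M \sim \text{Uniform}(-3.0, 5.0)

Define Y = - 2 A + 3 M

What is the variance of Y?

For independent RVs: Var(aX + bY) = a²Var(X) + b²Var(Y)
Var(A) = 0.33333333
Var(M) = 5.3333333
Var(Y) = (-2)²*0.33333333 + 3²*5.3333333
= 4*0.33333333 + 9*5.3333333 = 49.333333

49.333333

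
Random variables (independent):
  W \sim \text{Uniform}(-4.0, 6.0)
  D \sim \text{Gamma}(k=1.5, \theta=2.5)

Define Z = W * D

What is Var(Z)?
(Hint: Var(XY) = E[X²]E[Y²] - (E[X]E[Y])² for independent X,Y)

Var(XY) = E[X²]E[Y²] - (E[X]E[Y])²
E[W] = 1, Var(W) = 8.3333333
E[D] = 3.75, Var(D) = 9.375
E[W²] = 8.3333333 + 1² = 9.3333333
E[D²] = 9.375 + 3.75² = 23.4375
Var(Z) = 9.3333333*23.4375 - (1*3.75)²
= 218.75 - 14.0625 = 204.6875

204.6875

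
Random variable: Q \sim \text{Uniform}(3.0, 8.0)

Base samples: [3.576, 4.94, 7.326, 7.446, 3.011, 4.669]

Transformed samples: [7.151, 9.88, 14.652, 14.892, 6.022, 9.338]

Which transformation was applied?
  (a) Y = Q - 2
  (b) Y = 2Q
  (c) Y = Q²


Checking option (b) Y = 2Q:
  Q = 3.576 -> Y = 7.151 ✓
  Q = 4.94 -> Y = 9.88 ✓
  Q = 7.326 -> Y = 14.652 ✓
All samples match this transformation.

(b) 2Q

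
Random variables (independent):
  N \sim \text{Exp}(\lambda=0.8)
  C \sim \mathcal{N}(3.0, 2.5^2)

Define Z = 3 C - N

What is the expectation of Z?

E[Z] = -1*E[N] + 3*E[C]
E[N] = 1.25
E[C] = 3
E[Z] = -1*1.25 + 3*3 = 7.75

7.75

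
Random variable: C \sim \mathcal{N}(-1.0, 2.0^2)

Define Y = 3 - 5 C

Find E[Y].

For Y = -5C + 3:
E[Y] = -5 * E[C] + 3
E[C] = -1.0 = -1
E[Y] = -5 * (-1) + 3 = 8

8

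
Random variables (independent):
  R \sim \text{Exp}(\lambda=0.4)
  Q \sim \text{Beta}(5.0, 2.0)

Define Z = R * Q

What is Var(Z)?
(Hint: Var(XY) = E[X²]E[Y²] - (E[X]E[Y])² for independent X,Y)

Var(XY) = E[X²]E[Y²] - (E[X]E[Y])²
E[R] = 2.5, Var(R) = 6.25
E[Q] = 0.71428571, Var(Q) = 0.025510204
E[R²] = 6.25 + 2.5² = 12.5
E[Q²] = 0.025510204 + 0.71428571² = 0.53571429
Var(Z) = 12.5*0.53571429 - (2.5*0.71428571)²
= 6.6964286 - 3.1887755 = 3.5076531

3.5076531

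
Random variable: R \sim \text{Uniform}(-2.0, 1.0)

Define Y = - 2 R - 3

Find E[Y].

For Y = -2R - 3:
E[Y] = -2 * E[R] - 3
E[R] = (-2 + 1)/2 = -0.5
E[Y] = -2 * (-0.5) - 3 = -2

-2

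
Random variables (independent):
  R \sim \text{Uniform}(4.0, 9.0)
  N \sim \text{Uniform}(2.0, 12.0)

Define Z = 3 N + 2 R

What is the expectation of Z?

E[Z] = 2*E[R] + 3*E[N]
E[R] = 6.5
E[N] = 7
E[Z] = 2*6.5 + 3*7 = 34

34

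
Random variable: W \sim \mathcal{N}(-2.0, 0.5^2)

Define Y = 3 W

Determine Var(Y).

For Y = aW + b: Var(Y) = a² * Var(W)
Var(W) = 0.5^2 = 0.25
Var(Y) = 3² * 0.25 = 9 * 0.25 = 2.25

2.25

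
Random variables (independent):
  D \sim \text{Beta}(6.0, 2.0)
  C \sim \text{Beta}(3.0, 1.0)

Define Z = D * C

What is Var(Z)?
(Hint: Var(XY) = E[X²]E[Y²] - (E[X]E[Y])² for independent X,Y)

Var(XY) = E[X²]E[Y²] - (E[X]E[Y])²
E[D] = 0.75, Var(D) = 0.020833333
E[C] = 0.75, Var(C) = 0.0375
E[D²] = 0.020833333 + 0.75² = 0.58333333
E[C²] = 0.0375 + 0.75² = 0.6
Var(Z) = 0.58333333*0.6 - (0.75*0.75)²
= 0.35 - 0.31640625 = 0.03359375

0.03359375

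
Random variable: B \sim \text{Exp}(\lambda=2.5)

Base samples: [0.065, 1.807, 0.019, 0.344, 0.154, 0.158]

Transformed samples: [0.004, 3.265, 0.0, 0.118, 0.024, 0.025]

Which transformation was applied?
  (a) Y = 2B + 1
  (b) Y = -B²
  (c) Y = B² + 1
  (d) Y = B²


Checking option (d) Y = B²:
  B = 0.065 -> Y = 0.004 ✓
  B = 1.807 -> Y = 3.265 ✓
  B = 0.019 -> Y = 0.0 ✓
All samples match this transformation.

(d) B²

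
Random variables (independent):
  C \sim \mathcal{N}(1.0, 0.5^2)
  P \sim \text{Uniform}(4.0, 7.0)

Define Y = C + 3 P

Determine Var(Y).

For independent RVs: Var(aX + bY) = a²Var(X) + b²Var(Y)
Var(C) = 0.25
Var(P) = 0.75
Var(Y) = 1²*0.25 + 3²*0.75
= 1*0.25 + 9*0.75 = 7

7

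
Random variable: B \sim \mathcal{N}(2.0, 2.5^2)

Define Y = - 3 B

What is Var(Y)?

For Y = aB + b: Var(Y) = a² * Var(B)
Var(B) = 2.5^2 = 6.25
Var(Y) = (-3)² * 6.25 = 9 * 6.25 = 56.25

56.25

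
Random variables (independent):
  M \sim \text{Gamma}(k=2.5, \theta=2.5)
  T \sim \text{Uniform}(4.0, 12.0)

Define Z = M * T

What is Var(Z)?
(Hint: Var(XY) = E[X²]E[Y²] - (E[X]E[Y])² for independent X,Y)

Var(XY) = E[X²]E[Y²] - (E[X]E[Y])²
E[M] = 6.25, Var(M) = 15.625
E[T] = 8, Var(T) = 5.3333333
E[M²] = 15.625 + 6.25² = 54.6875
E[T²] = 5.3333333 + 8² = 69.333333
Var(Z) = 54.6875*69.333333 - (6.25*8)²
= 3791.6667 - 2500 = 1291.6667

1291.6667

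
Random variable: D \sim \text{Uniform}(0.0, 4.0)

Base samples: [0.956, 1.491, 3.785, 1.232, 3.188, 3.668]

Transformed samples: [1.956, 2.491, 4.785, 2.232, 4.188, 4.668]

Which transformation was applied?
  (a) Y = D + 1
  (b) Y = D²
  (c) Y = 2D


Checking option (a) Y = D + 1:
  D = 0.956 -> Y = 1.956 ✓
  D = 1.491 -> Y = 2.491 ✓
  D = 3.785 -> Y = 4.785 ✓
All samples match this transformation.

(a) D + 1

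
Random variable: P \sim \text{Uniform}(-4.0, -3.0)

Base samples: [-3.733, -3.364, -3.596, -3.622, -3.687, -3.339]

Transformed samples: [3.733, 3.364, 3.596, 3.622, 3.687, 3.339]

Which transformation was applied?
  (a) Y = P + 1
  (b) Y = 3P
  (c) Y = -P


Checking option (c) Y = -P:
  P = -3.733 -> Y = 3.733 ✓
  P = -3.364 -> Y = 3.364 ✓
  P = -3.596 -> Y = 3.596 ✓
All samples match this transformation.

(c) -P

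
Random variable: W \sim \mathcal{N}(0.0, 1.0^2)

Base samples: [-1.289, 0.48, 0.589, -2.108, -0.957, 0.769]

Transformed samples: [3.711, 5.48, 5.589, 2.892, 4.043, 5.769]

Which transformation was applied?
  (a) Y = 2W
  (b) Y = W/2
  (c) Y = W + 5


Checking option (c) Y = W + 5:
  W = -1.289 -> Y = 3.711 ✓
  W = 0.48 -> Y = 5.48 ✓
  W = 0.589 -> Y = 5.589 ✓
All samples match this transformation.

(c) W + 5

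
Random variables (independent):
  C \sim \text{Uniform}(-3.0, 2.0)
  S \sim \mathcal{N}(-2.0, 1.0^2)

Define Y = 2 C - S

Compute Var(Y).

For independent RVs: Var(aX + bY) = a²Var(X) + b²Var(Y)
Var(C) = 2.0833333
Var(S) = 1
Var(Y) = 2²*2.0833333 + (-1)²*1
= 4*2.0833333 + 1*1 = 9.3333333

9.3333333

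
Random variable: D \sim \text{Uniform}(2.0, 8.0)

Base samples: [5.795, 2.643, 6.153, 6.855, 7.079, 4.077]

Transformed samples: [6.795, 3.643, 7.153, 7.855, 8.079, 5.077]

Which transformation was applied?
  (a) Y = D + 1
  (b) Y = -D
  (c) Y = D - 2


Checking option (a) Y = D + 1:
  D = 5.795 -> Y = 6.795 ✓
  D = 2.643 -> Y = 3.643 ✓
  D = 6.153 -> Y = 7.153 ✓
All samples match this transformation.

(a) D + 1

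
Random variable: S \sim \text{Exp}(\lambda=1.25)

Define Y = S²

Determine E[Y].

E[S²] = Var(S) + (E[S])² = 0.64 + 0.64 = 1.28

1.28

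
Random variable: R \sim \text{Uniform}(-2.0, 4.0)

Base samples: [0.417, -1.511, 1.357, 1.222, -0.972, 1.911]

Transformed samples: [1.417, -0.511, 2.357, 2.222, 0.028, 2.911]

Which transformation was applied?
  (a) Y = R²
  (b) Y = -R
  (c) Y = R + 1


Checking option (c) Y = R + 1:
  R = 0.417 -> Y = 1.417 ✓
  R = -1.511 -> Y = -0.511 ✓
  R = 1.357 -> Y = 2.357 ✓
All samples match this transformation.

(c) R + 1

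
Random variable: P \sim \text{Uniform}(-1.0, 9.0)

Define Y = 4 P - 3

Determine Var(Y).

For Y = aP + b: Var(Y) = a² * Var(P)
Var(P) = (9 + 1)^2/12 = 8.3333333
Var(Y) = 4² * 8.3333333 = 16 * 8.3333333 = 133.33333

133.33333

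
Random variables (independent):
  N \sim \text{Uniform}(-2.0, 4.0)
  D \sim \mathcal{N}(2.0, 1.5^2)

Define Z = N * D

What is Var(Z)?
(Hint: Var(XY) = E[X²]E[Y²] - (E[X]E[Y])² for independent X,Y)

Var(XY) = E[X²]E[Y²] - (E[X]E[Y])²
E[N] = 1, Var(N) = 3
E[D] = 2, Var(D) = 2.25
E[N²] = 3 + 1² = 4
E[D²] = 2.25 + 2² = 6.25
Var(Z) = 4*6.25 - (1*2)²
= 25 - 4 = 21

21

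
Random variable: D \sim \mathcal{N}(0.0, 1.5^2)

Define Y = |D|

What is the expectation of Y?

For X ~ N(0, 1.5²), E[|X|] = sigma * sqrt(2/pi)
= 1.5 * sqrt(2/pi) = 1.1968268

1.1968268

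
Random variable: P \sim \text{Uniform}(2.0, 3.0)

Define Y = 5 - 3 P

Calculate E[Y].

For Y = -3P + 5:
E[Y] = -3 * E[P] + 5
E[P] = (2 + 3)/2 = 2.5
E[Y] = -3 * 2.5 + 5 = -2.5

-2.5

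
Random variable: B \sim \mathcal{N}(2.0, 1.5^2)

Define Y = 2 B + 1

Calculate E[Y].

For Y = 2B + 1:
E[Y] = 2 * E[B] + 1
E[B] = 2.0 = 2
E[Y] = 2 * 2 + 1 = 5

5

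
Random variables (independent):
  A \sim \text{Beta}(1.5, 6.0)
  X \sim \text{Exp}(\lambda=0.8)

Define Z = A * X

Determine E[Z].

For independent RVs: E[XY] = E[X]*E[Y]
E[A] = 0.2
E[X] = 1.25
E[Z] = 0.2 * 1.25 = 0.25

0.25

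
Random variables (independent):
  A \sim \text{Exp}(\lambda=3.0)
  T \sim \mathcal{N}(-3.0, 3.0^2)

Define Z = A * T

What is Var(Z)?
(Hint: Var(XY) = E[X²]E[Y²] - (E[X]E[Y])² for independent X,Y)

Var(XY) = E[X²]E[Y²] - (E[X]E[Y])²
E[A] = 0.33333333, Var(A) = 0.11111111
E[T] = -3, Var(T) = 9
E[A²] = 0.11111111 + 0.33333333² = 0.22222222
E[T²] = 9 + (-3)² = 18
Var(Z) = 0.22222222*18 - (0.33333333*(-3))²
= 4 - 1 = 3

3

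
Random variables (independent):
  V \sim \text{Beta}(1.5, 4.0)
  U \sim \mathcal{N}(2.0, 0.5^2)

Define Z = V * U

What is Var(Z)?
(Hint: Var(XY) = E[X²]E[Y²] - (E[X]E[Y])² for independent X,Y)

Var(XY) = E[X²]E[Y²] - (E[X]E[Y])²
E[V] = 0.27272727, Var(V) = 0.03051494
E[U] = 2, Var(U) = 0.25
E[V²] = 0.03051494 + 0.27272727² = 0.1048951
E[U²] = 0.25 + 2² = 4.25
Var(Z) = 0.1048951*4.25 - (0.27272727*2)²
= 0.4458042 - 0.29752066 = 0.14828353

0.14828353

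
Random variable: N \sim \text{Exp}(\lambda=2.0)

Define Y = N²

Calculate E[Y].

Using E[X²] = Var(X) + (E[X])²:
E[N] = 0.5
Var(N) = 1/2.0^2 = 0.25
E[N²] = 0.25 + 0.5² = 0.25 + 0.25 = 0.5

0.5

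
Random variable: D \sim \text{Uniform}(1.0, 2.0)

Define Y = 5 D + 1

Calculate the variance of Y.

For Y = aD + b: Var(Y) = a² * Var(D)
Var(D) = (2 - 1)^2/12 = 0.083333333
Var(Y) = 5² * 0.083333333 = 25 * 0.083333333 = 2.0833333

2.0833333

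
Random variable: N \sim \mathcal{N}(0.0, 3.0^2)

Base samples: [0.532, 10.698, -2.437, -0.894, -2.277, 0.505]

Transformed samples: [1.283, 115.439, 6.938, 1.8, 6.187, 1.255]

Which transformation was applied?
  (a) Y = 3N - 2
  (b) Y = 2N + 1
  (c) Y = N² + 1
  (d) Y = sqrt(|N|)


Checking option (c) Y = N² + 1:
  N = 0.532 -> Y = 1.283 ✓
  N = 10.698 -> Y = 115.439 ✓
  N = -2.437 -> Y = 6.938 ✓
All samples match this transformation.

(c) N² + 1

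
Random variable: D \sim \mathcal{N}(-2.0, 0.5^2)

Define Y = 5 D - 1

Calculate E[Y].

For Y = 5D - 1:
E[Y] = 5 * E[D] - 1
E[D] = -2.0 = -2
E[Y] = 5 * (-2) - 1 = -11

-11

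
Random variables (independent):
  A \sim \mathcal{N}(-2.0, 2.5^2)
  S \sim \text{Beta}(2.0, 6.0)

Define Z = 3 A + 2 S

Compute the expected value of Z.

E[Z] = 3*E[A] + 2*E[S]
E[A] = -2
E[S] = 0.25
E[Z] = 3*(-2) + 2*0.25 = -5.5

-5.5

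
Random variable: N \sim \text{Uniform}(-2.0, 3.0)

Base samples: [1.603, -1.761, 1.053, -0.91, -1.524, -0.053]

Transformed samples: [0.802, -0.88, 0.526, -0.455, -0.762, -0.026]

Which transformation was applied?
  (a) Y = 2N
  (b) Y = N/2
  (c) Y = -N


Checking option (b) Y = N/2:
  N = 1.603 -> Y = 0.802 ✓
  N = -1.761 -> Y = -0.88 ✓
  N = 1.053 -> Y = 0.526 ✓
All samples match this transformation.

(b) N/2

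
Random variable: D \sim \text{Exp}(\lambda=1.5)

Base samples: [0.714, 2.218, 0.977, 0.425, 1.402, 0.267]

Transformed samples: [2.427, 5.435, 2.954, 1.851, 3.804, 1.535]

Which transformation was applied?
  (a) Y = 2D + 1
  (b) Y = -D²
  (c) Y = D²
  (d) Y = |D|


Checking option (a) Y = 2D + 1:
  D = 0.714 -> Y = 2.427 ✓
  D = 2.218 -> Y = 5.435 ✓
  D = 0.977 -> Y = 2.954 ✓
All samples match this transformation.

(a) 2D + 1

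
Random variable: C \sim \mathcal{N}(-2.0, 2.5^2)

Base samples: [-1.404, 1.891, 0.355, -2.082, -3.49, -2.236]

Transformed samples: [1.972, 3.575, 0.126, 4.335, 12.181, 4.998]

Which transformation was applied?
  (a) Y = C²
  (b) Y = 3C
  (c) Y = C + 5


Checking option (a) Y = C²:
  C = -1.404 -> Y = 1.972 ✓
  C = 1.891 -> Y = 3.575 ✓
  C = 0.355 -> Y = 0.126 ✓
All samples match this transformation.

(a) C²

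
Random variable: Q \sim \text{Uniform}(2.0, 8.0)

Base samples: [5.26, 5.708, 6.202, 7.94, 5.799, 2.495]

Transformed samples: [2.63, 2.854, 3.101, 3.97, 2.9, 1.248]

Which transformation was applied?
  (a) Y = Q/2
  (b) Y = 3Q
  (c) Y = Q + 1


Checking option (a) Y = Q/2:
  Q = 5.26 -> Y = 2.63 ✓
  Q = 5.708 -> Y = 2.854 ✓
  Q = 6.202 -> Y = 3.101 ✓
All samples match this transformation.

(a) Q/2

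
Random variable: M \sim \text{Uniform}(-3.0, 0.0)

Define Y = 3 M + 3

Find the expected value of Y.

For Y = 3M + 3:
E[Y] = 3 * E[M] + 3
E[M] = (-3 + 0)/2 = -1.5
E[Y] = 3 * (-1.5) + 3 = -1.5

-1.5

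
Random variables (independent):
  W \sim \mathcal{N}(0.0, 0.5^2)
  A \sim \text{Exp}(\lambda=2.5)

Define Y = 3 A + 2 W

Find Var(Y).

For independent RVs: Var(aX + bY) = a²Var(X) + b²Var(Y)
Var(W) = 0.25
Var(A) = 0.16
Var(Y) = 2²*0.25 + 3²*0.16
= 4*0.25 + 9*0.16 = 2.44

2.44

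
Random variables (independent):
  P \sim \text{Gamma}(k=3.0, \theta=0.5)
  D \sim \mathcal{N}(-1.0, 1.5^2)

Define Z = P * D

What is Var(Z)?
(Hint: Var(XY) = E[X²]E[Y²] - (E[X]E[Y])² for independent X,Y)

Var(XY) = E[X²]E[Y²] - (E[X]E[Y])²
E[P] = 1.5, Var(P) = 0.75
E[D] = -1, Var(D) = 2.25
E[P²] = 0.75 + 1.5² = 3
E[D²] = 2.25 + (-1)² = 3.25
Var(Z) = 3*3.25 - (1.5*(-1))²
= 9.75 - 2.25 = 7.5

7.5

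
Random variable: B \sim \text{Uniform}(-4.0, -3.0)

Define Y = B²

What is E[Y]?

E[B²] = Var(B) + (E[B])² = 0.083333333 + 12.25 = 12.333333

12.333333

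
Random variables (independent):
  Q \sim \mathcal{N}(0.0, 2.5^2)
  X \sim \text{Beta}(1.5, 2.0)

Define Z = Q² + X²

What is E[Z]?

E[Z] = E[Q²] + E[X²]
E[Q²] = Var(Q) + E[Q]² = 6.25 + 0 = 6.25
E[X²] = Var(X) + E[X]² = 0.054421769 + 0.18367347 = 0.23809524
E[Z] = 6.25 + 0.23809524 = 6.4880952

6.4880952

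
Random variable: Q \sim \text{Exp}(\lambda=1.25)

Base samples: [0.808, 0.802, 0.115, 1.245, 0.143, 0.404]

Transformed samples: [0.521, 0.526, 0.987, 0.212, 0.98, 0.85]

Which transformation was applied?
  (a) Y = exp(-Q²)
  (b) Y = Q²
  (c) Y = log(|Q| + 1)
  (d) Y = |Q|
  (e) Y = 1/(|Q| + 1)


Checking option (a) Y = exp(-Q²):
  Q = 0.808 -> Y = 0.521 ✓
  Q = 0.802 -> Y = 0.526 ✓
  Q = 0.115 -> Y = 0.987 ✓
All samples match this transformation.

(a) exp(-Q²)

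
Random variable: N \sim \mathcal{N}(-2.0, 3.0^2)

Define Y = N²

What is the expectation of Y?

Using E[X²] = Var(X) + (E[X])²:
E[N] = -2
Var(N) = 3.0^2 = 9
E[N²] = 9 + (-2)² = 9 + 4 = 13

13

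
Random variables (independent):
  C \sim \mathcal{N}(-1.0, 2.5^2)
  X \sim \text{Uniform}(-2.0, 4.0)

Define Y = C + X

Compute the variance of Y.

For independent RVs: Var(aX + bY) = a²Var(X) + b²Var(Y)
Var(C) = 6.25
Var(X) = 3
Var(Y) = 1²*6.25 + 1²*3
= 1*6.25 + 1*3 = 9.25

9.25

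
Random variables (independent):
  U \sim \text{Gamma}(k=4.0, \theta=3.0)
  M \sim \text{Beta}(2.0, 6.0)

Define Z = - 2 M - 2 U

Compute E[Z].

E[Z] = -2*E[U] - 2*E[M]
E[U] = 12
E[M] = 0.25
E[Z] = -2*12 - 2*0.25 = -24.5

-24.5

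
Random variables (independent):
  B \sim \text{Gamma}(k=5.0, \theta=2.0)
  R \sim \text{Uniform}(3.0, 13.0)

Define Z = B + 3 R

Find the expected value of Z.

E[Z] = 1*E[B] + 3*E[R]
E[B] = 10
E[R] = 8
E[Z] = 1*10 + 3*8 = 34

34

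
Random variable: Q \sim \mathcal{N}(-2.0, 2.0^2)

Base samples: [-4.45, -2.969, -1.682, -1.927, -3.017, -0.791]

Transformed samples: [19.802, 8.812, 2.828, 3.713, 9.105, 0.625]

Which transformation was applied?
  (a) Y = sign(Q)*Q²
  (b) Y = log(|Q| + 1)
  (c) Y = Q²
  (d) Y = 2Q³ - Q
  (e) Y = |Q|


Checking option (c) Y = Q²:
  Q = -4.45 -> Y = 19.802 ✓
  Q = -2.969 -> Y = 8.812 ✓
  Q = -1.682 -> Y = 2.828 ✓
All samples match this transformation.

(c) Q²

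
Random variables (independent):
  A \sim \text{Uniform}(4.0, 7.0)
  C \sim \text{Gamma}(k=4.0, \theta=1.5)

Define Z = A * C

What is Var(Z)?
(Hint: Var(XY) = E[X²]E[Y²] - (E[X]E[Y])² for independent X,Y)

Var(XY) = E[X²]E[Y²] - (E[X]E[Y])²
E[A] = 5.5, Var(A) = 0.75
E[C] = 6, Var(C) = 9
E[A²] = 0.75 + 5.5² = 31
E[C²] = 9 + 6² = 45
Var(Z) = 31*45 - (5.5*6)²
= 1395 - 1089 = 306

306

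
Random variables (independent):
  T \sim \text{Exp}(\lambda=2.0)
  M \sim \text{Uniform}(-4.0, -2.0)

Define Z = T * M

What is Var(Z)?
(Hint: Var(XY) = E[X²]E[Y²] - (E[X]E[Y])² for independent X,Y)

Var(XY) = E[X²]E[Y²] - (E[X]E[Y])²
E[T] = 0.5, Var(T) = 0.25
E[M] = -3, Var(M) = 0.33333333
E[T²] = 0.25 + 0.5² = 0.5
E[M²] = 0.33333333 + (-3)² = 9.3333333
Var(Z) = 0.5*9.3333333 - (0.5*(-3))²
= 4.6666667 - 2.25 = 2.4166667

2.4166667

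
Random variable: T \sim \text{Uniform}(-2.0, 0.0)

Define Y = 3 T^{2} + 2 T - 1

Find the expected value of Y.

E[Y] = 3*E[T²] + 2*E[T] - 1
E[T] = -1
E[T²] = Var(T) + (E[T])² = 0.33333333 + 1 = 1.3333333
E[Y] = 3*1.3333333 + 2*(-1) - 1 = 1

1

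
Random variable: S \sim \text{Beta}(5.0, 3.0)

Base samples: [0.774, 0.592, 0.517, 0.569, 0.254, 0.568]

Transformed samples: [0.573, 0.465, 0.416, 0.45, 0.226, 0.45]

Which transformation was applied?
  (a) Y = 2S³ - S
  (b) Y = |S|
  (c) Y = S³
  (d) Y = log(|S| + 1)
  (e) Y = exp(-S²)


Checking option (d) Y = log(|S| + 1):
  S = 0.774 -> Y = 0.573 ✓
  S = 0.592 -> Y = 0.465 ✓
  S = 0.517 -> Y = 0.416 ✓
All samples match this transformation.

(d) log(|S| + 1)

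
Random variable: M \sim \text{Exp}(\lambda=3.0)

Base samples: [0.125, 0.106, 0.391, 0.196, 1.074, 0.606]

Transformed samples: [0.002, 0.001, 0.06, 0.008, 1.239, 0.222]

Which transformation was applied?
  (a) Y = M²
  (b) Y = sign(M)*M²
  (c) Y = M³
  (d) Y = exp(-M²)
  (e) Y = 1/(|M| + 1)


Checking option (c) Y = M³:
  M = 0.125 -> Y = 0.002 ✓
  M = 0.106 -> Y = 0.001 ✓
  M = 0.391 -> Y = 0.06 ✓
All samples match this transformation.

(c) M³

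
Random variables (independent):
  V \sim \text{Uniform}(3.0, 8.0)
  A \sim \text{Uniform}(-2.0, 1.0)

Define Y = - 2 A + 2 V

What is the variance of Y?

For independent RVs: Var(aX + bY) = a²Var(X) + b²Var(Y)
Var(V) = 2.0833333
Var(A) = 0.75
Var(Y) = 2²*2.0833333 + (-2)²*0.75
= 4*2.0833333 + 4*0.75 = 11.333333

11.333333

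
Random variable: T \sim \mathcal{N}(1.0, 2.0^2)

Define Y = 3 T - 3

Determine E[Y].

For Y = 3T - 3:
E[Y] = 3 * E[T] - 3
E[T] = 1.0 = 1
E[Y] = 3 * 1 - 3 = 0

0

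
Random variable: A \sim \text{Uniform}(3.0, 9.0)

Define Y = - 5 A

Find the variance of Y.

For Y = aA + b: Var(Y) = a² * Var(A)
Var(A) = (9 - 3)^2/12 = 3
Var(Y) = (-5)² * 3 = 25 * 3 = 75

75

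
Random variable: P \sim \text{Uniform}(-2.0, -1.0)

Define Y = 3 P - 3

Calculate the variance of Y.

For Y = aP + b: Var(Y) = a² * Var(P)
Var(P) = (-1 + 2)^2/12 = 0.083333333
Var(Y) = 3² * 0.083333333 = 9 * 0.083333333 = 0.75

0.75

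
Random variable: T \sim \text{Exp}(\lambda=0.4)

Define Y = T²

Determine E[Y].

Using E[X²] = Var(X) + (E[X])²:
E[T] = 2.5
Var(T) = 1/0.4^2 = 6.25
E[T²] = 6.25 + 2.5² = 6.25 + 6.25 = 12.5

12.5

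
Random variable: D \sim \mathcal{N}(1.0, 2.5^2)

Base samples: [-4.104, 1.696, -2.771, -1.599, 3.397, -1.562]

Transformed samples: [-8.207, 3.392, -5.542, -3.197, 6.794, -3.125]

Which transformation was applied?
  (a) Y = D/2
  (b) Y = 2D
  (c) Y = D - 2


Checking option (b) Y = 2D:
  D = -4.104 -> Y = -8.207 ✓
  D = 1.696 -> Y = 3.392 ✓
  D = -2.771 -> Y = -5.542 ✓
All samples match this transformation.

(b) 2D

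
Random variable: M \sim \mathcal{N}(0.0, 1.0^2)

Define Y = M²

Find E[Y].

Using E[X²] = Var(X) + (E[X])²:
E[M] = 0
Var(M) = 1.0^2 = 1
E[M²] = 1 + 0² = 1 + 0 = 1

1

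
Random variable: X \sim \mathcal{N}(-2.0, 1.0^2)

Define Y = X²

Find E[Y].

E[X²] = Var(X) + (E[X])² = 1 + 4 = 5

5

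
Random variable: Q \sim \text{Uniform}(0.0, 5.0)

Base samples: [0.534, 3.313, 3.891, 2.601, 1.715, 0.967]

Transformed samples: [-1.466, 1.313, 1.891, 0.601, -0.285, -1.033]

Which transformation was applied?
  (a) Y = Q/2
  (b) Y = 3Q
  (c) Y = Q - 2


Checking option (c) Y = Q - 2:
  Q = 0.534 -> Y = -1.466 ✓
  Q = 3.313 -> Y = 1.313 ✓
  Q = 3.891 -> Y = 1.891 ✓
All samples match this transformation.

(c) Q - 2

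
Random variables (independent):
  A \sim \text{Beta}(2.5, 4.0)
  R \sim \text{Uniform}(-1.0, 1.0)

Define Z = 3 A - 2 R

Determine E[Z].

E[Z] = 3*E[A] - 2*E[R]
E[A] = 0.38461538
E[R] = 0
E[Z] = 3*0.38461538 - 2*0 = 1.1538462

1.1538462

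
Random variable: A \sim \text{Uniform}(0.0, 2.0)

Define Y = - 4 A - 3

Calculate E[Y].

For Y = -4A - 3:
E[Y] = -4 * E[A] - 3
E[A] = (0 + 2)/2 = 1
E[Y] = -4 * 1 - 3 = -7

-7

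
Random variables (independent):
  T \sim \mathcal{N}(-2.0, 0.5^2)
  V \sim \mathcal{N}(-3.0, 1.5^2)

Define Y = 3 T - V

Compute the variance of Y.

For independent RVs: Var(aX + bY) = a²Var(X) + b²Var(Y)
Var(T) = 0.25
Var(V) = 2.25
Var(Y) = 3²*0.25 + (-1)²*2.25
= 9*0.25 + 1*2.25 = 4.5

4.5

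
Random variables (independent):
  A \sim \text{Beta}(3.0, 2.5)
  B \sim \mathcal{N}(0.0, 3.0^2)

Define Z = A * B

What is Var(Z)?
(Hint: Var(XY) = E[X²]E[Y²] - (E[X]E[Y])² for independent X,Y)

Var(XY) = E[X²]E[Y²] - (E[X]E[Y])²
E[A] = 0.54545455, Var(A) = 0.038143675
E[B] = 0, Var(B) = 9
E[A²] = 0.038143675 + 0.54545455² = 0.33566434
E[B²] = 9 + 0² = 9
Var(Z) = 0.33566434*9 - (0.54545455*0)²
= 3.020979 - 0 = 3.020979

3.020979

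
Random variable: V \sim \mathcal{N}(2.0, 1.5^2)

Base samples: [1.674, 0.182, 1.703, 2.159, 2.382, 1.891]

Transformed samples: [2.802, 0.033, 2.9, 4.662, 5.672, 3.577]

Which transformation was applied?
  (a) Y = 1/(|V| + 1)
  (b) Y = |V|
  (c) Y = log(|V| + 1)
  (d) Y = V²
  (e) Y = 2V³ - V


Checking option (d) Y = V²:
  V = 1.674 -> Y = 2.802 ✓
  V = 0.182 -> Y = 0.033 ✓
  V = 1.703 -> Y = 2.9 ✓
All samples match this transformation.

(d) V²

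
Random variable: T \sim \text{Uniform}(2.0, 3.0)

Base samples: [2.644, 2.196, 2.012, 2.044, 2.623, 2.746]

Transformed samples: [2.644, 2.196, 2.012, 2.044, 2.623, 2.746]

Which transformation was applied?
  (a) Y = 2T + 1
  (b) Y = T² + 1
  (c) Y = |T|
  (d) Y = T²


Checking option (c) Y = |T|:
  T = 2.644 -> Y = 2.644 ✓
  T = 2.196 -> Y = 2.196 ✓
  T = 2.012 -> Y = 2.012 ✓
All samples match this transformation.

(c) |T|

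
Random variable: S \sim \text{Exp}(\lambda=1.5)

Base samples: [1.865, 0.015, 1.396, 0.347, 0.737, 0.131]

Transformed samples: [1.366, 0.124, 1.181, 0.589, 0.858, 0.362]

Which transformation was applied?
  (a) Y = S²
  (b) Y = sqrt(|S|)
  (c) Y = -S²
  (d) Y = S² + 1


Checking option (b) Y = sqrt(|S|):
  S = 1.865 -> Y = 1.366 ✓
  S = 0.015 -> Y = 0.124 ✓
  S = 1.396 -> Y = 1.181 ✓
All samples match this transformation.

(b) sqrt(|S|)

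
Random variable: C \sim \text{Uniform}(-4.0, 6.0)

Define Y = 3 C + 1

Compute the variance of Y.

For Y = aC + b: Var(Y) = a² * Var(C)
Var(C) = (6 + 4)^2/12 = 8.3333333
Var(Y) = 3² * 8.3333333 = 9 * 8.3333333 = 75

75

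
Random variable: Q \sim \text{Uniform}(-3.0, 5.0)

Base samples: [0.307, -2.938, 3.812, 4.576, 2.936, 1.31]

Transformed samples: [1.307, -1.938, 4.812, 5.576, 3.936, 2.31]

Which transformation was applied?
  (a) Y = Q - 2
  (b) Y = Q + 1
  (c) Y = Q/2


Checking option (b) Y = Q + 1:
  Q = 0.307 -> Y = 1.307 ✓
  Q = -2.938 -> Y = -1.938 ✓
  Q = 3.812 -> Y = 4.812 ✓
All samples match this transformation.

(b) Q + 1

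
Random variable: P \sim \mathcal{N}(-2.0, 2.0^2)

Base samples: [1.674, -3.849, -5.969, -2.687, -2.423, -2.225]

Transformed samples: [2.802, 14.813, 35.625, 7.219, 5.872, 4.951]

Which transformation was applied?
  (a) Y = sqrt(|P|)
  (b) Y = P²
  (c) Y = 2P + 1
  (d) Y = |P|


Checking option (b) Y = P²:
  P = 1.674 -> Y = 2.802 ✓
  P = -3.849 -> Y = 14.813 ✓
  P = -5.969 -> Y = 35.625 ✓
All samples match this transformation.

(b) P²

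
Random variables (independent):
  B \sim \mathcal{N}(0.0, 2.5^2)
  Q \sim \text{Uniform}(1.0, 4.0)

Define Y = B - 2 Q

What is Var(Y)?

For independent RVs: Var(aX + bY) = a²Var(X) + b²Var(Y)
Var(B) = 6.25
Var(Q) = 0.75
Var(Y) = 1²*6.25 + (-2)²*0.75
= 1*6.25 + 4*0.75 = 9.25

9.25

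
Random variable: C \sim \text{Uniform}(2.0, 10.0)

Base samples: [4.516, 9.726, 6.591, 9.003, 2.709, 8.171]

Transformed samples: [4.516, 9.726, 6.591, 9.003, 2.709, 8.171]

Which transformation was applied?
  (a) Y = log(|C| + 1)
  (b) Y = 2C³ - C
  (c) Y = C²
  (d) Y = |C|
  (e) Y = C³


Checking option (d) Y = |C|:
  C = 4.516 -> Y = 4.516 ✓
  C = 9.726 -> Y = 9.726 ✓
  C = 6.591 -> Y = 6.591 ✓
All samples match this transformation.

(d) |C|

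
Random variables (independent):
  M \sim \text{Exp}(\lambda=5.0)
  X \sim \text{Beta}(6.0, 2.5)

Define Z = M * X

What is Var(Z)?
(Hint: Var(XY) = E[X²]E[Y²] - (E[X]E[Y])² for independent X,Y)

Var(XY) = E[X²]E[Y²] - (E[X]E[Y])²
E[M] = 0.2, Var(M) = 0.04
E[X] = 0.70588235, Var(X) = 0.021853943
E[M²] = 0.04 + 0.2² = 0.08
E[X²] = 0.021853943 + 0.70588235² = 0.52012384
Var(Z) = 0.08*0.52012384 - (0.2*0.70588235)²
= 0.041609907 - 0.019930796 = 0.021679111

0.021679111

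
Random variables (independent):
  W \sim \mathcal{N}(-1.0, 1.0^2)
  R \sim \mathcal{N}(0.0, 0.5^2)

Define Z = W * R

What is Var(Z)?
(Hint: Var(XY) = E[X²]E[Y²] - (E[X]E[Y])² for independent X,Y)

Var(XY) = E[X²]E[Y²] - (E[X]E[Y])²
E[W] = -1, Var(W) = 1
E[R] = 0, Var(R) = 0.25
E[W²] = 1 + (-1)² = 2
E[R²] = 0.25 + 0² = 0.25
Var(Z) = 2*0.25 - (-1*0)²
= 0.5 - 0 = 0.5

0.5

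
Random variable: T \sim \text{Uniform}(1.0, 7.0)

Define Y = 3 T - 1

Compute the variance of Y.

For Y = aT + b: Var(Y) = a² * Var(T)
Var(T) = (7 - 1)^2/12 = 3
Var(Y) = 3² * 3 = 9 * 3 = 27

27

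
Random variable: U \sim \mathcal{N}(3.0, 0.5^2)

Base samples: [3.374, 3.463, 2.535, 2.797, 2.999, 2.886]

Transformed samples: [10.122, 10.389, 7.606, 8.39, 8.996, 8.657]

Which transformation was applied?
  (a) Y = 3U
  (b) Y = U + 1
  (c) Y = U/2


Checking option (a) Y = 3U:
  U = 3.374 -> Y = 10.122 ✓
  U = 3.463 -> Y = 10.389 ✓
  U = 2.535 -> Y = 7.606 ✓
All samples match this transformation.

(a) 3U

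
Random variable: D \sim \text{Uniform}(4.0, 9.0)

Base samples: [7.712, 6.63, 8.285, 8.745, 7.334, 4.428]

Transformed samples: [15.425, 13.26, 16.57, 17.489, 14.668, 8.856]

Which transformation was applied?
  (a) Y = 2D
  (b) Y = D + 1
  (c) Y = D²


Checking option (a) Y = 2D:
  D = 7.712 -> Y = 15.425 ✓
  D = 6.63 -> Y = 13.26 ✓
  D = 8.285 -> Y = 16.57 ✓
All samples match this transformation.

(a) 2D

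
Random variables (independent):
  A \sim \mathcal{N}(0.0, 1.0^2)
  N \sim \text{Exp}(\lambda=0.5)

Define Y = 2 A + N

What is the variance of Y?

For independent RVs: Var(aX + bY) = a²Var(X) + b²Var(Y)
Var(A) = 1
Var(N) = 4
Var(Y) = 2²*1 + 1²*4
= 4*1 + 1*4 = 8

8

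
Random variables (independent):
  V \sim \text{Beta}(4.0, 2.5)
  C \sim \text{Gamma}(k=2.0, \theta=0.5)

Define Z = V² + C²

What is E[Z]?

E[Z] = E[V²] + E[C²]
E[V²] = Var(V) + E[V]² = 0.031558185 + 0.37869822 = 0.41025641
E[C²] = Var(C) + E[C]² = 0.5 + 1 = 1.5
E[Z] = 0.41025641 + 1.5 = 1.9102564

1.9102564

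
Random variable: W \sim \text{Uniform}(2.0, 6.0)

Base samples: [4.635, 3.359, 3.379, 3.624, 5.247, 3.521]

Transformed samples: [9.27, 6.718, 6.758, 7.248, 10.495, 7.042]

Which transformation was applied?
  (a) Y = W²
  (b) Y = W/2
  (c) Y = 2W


Checking option (c) Y = 2W:
  W = 4.635 -> Y = 9.27 ✓
  W = 3.359 -> Y = 6.718 ✓
  W = 3.379 -> Y = 6.758 ✓
All samples match this transformation.

(c) 2W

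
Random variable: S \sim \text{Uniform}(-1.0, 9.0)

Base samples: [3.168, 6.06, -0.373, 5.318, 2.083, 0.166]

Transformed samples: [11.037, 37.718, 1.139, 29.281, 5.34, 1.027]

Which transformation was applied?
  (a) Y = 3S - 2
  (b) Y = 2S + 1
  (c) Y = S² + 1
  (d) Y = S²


Checking option (c) Y = S² + 1:
  S = 3.168 -> Y = 11.037 ✓
  S = 6.06 -> Y = 37.718 ✓
  S = -0.373 -> Y = 1.139 ✓
All samples match this transformation.

(c) S² + 1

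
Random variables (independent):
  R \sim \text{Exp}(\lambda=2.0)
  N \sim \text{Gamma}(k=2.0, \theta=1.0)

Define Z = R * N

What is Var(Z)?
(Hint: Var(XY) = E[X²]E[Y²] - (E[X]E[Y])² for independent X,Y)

Var(XY) = E[X²]E[Y²] - (E[X]E[Y])²
E[R] = 0.5, Var(R) = 0.25
E[N] = 2, Var(N) = 2
E[R²] = 0.25 + 0.5² = 0.5
E[N²] = 2 + 2² = 6
Var(Z) = 0.5*6 - (0.5*2)²
= 3 - 1 = 2

2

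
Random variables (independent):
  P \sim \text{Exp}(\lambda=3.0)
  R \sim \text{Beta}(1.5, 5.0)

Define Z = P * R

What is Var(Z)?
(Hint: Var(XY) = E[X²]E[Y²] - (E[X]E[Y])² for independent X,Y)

Var(XY) = E[X²]E[Y²] - (E[X]E[Y])²
E[P] = 0.33333333, Var(P) = 0.11111111
E[R] = 0.23076923, Var(R) = 0.023668639
E[P²] = 0.11111111 + 0.33333333² = 0.22222222
E[R²] = 0.023668639 + 0.23076923² = 0.076923077
Var(Z) = 0.22222222*0.076923077 - (0.33333333*0.23076923)²
= 0.017094017 - 0.0059171598 = 0.011176857

0.011176857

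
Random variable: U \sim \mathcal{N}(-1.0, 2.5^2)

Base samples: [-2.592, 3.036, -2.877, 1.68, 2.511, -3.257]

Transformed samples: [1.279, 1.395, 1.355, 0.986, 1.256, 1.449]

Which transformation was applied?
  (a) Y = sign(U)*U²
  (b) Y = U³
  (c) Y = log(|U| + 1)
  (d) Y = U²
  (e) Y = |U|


Checking option (c) Y = log(|U| + 1):
  U = -2.592 -> Y = 1.279 ✓
  U = 3.036 -> Y = 1.395 ✓
  U = -2.877 -> Y = 1.355 ✓
All samples match this transformation.

(c) log(|U| + 1)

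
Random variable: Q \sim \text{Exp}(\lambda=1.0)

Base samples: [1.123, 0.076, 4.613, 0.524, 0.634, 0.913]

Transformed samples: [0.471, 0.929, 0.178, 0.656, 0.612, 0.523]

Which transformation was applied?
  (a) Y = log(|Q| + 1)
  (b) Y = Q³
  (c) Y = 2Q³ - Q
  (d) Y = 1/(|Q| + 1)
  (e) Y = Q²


Checking option (d) Y = 1/(|Q| + 1):
  Q = 1.123 -> Y = 0.471 ✓
  Q = 0.076 -> Y = 0.929 ✓
  Q = 4.613 -> Y = 0.178 ✓
All samples match this transformation.

(d) 1/(|Q| + 1)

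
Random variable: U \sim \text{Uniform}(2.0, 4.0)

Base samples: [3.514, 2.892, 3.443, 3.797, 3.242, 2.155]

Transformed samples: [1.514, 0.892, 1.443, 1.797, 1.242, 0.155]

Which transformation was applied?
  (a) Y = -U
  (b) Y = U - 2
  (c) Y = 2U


Checking option (b) Y = U - 2:
  U = 3.514 -> Y = 1.514 ✓
  U = 2.892 -> Y = 0.892 ✓
  U = 3.443 -> Y = 1.443 ✓
All samples match this transformation.

(b) U - 2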